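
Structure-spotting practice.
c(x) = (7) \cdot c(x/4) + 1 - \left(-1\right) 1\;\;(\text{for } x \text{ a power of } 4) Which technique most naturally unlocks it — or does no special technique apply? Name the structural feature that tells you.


Diagnosis: the master substitution — treat m = log base 4 of x as the new clock: one recursion step advances m by one while x scales by 4.


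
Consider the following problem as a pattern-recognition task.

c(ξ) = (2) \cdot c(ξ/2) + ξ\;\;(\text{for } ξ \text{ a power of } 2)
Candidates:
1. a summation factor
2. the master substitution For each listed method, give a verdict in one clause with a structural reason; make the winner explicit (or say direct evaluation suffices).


Diagnosis: the master substitution — treat m = log base 2 of ξ as the new clock: one recursion step advances m by one while ξ scales by 2.
- a summation factor: the recursion divides its index rather than shifting it — there is no previous-term chain for a summation factor to telescope.
- the master substitution: a fit — the right tool for this form.


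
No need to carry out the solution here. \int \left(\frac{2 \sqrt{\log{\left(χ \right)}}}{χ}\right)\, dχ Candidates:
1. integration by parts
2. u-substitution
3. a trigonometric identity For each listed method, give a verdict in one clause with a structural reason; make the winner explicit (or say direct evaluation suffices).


Best approach: u-substitution — collected, the integrand has one factor that is, up to a constant, the derivative of an inner expression the rest depends on — substitute for that inner expression.
- integration by parts — there is no nonconstant-polynomial-times-kernel split with an exp, sine, cosine (degree-1 argument), or logarithm partner.
- u-substitution — a fit — the right tool for this form.
- a trigonometric identity: there is no trigonometric structure at all — the integrand carries no sine or cosine to rewrite.


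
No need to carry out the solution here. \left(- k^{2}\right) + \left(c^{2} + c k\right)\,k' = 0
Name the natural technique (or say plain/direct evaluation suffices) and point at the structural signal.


Best approach: the homogeneous substitution — scaling c and k together leaves the slope fixed — it depends only on k/c, so substitute the ratio. A Bernoulli-style rewrite — possibly after exchanging which variable is treated as dependent — would work as well; the homogeneous substitution is the more immediate reading here.


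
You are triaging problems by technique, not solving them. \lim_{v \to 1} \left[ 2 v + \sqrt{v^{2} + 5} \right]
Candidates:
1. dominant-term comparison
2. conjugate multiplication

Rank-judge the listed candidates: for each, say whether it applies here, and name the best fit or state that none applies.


Diagnosis: no special technique — nothing blocks direct substitution at 1: plug in and finish.
- dominant-term comparison: leading-power comparison does not apply to this form.
- conjugate multiplication — there is no infinity-minus-infinity radical difference to rationalize.


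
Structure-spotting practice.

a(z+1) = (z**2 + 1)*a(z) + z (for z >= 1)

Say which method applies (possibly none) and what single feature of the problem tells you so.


Diagnosis: a summation factor — normalize by the running product of z**2 + 1: the left side becomes a difference, and differences sum.


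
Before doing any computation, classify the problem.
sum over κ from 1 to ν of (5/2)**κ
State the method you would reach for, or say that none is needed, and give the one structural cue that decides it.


Best approach: the geometric series formula — each summand is the previous one scaled by 5/2; that constant multiplier is itself the geometric structure.


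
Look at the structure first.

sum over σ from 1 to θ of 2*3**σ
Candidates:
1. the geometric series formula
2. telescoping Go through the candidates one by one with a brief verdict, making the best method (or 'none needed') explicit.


Best approach: the geometric series formula — consecutive terms stand in a fixed index-free ratio — the geometric sum formula closes it.
- the geometric series formula: applicable, and directly so.
- telescoping: as presented, consecutive terms share no shifted copy to cancel against — no rewrite is on display to change that.


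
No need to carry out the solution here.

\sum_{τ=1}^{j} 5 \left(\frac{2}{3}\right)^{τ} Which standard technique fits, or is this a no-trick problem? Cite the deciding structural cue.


Method: the geometric series formula — check a ratio of consecutive terms: it is \frac{2}{3}, independent of the index, so the geometric formula closes the sum.


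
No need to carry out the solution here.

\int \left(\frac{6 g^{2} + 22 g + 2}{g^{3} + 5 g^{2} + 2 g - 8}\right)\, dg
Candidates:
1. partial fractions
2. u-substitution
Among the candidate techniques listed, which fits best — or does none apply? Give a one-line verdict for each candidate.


Technique: partial fractions — once g^{3} + 5 g^{2} + 2 g - 8 is factored, each root contributes a simple-fraction term; integrate them one at a time.
- partial fractions: a fit — the right tool for this form.
- u-substitution: no subexpression of the integrand pairs with its own derivative as a factor — individual terms may offer their own substitutions, but any change of variable covering the whole integral would have to be constructed from outside the expression.


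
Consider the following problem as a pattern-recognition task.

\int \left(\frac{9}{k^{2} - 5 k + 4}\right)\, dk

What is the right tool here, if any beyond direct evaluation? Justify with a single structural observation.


Verdict: partial fractions — each factor of k^{2} - 5 k + 4 owns one elementary piece of the integrand — separate them and integrate piecewise.


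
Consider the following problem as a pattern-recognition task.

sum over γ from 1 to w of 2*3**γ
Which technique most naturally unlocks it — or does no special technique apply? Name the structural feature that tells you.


Verdict: the geometric series formula — term-over-term division gives 3 every time — index-free ratio, geometric sum formula applies.


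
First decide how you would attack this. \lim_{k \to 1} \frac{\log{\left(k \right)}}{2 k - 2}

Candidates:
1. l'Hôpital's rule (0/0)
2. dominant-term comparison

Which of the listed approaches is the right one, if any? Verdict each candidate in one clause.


Method: l'Hôpital's rule (0/0) — plug in 1: top and bottom both hit zero, so differentiate each and retry. A local series expansion at the point resolves it as well; the rule is the packaged version of that step.
- l'Hôpital's rule (0/0) — a fit — the right tool for this form.
- dominant-term comparison: this is not a rational comparison of growth rates at infinity.


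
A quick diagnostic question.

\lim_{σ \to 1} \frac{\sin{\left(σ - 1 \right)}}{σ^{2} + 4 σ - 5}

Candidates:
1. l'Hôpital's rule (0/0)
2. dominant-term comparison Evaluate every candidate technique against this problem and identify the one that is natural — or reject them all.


Diagnosis: l'Hôpital's rule (0/0) — the 0/0 form at 1 is the signature situation for l'Hôpital's rule. One could equally expand both pieces locally and compare leading terms; the rule does that in one stroke.
- l'Hôpital's rule (0/0): applicable, and directly so.
- dominant-term comparison: this limit is not decided by comparing polynomial growth at infinity.


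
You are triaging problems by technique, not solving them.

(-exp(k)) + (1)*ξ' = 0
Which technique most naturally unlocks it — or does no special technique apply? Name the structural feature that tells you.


Technique: no special technique — the slope is a function of k alone, so integrate both sides directly.


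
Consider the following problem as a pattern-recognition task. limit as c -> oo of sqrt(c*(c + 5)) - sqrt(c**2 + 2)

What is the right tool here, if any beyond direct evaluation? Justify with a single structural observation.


Best approach: conjugate multiplication — two divergent pieces with a minus sign between them and a radical in the mix: rationalize sqrt(c*(c + 5)) - sqrt(c**2 + 2) before any limit law applies.


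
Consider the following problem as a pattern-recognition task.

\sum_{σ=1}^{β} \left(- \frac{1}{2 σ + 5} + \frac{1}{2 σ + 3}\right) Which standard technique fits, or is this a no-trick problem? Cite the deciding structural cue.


Verdict: telescoping — this sum is a zipper: each term contributes \frac{1}{2 σ + 3} and removes the next index's value, which the following term puts back, closing term by term.


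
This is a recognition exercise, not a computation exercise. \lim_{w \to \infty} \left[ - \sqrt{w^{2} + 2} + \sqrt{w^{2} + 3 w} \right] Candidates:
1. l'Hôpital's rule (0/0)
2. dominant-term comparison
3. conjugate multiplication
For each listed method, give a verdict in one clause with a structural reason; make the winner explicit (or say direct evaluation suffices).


Technique: conjugate multiplication — turning the difference into a conjugate-rationalized ratio makes the limit readable.
- l'Hôpital's rule (0/0) — the expression is a difference driving to ∞ − ∞, not a 0/0 quotient — there is no ratio for the rule to differentiate.
- dominant-term comparison — no dominant-degree comparison decides it.
- conjugate multiplication: applicable, and directly so.


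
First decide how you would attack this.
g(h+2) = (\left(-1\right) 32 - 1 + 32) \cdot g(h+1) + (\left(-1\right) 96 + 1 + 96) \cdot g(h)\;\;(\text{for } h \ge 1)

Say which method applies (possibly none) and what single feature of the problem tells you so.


Verdict: the characteristic-root method — no index-dependence in the weights and nothing inhomogeneous: classic characteristic-equation setup.


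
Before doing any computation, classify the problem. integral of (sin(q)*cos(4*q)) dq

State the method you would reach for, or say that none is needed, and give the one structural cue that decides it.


Best approach: a trigonometric identity — the product sin(q)*cos(4*q) converts to a sum of single-frequency sinusoids via the product-to-sum identity.


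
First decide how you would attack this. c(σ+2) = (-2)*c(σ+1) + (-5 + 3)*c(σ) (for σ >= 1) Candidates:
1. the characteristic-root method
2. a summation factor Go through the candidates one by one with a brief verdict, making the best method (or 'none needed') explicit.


Diagnosis: the characteristic-root method — because shifting σ leaves the equation's coefficients unchanged, exponential trials reduce it to algebra.
- the characteristic-root method: applicable, and directly so.
- a summation factor — a summation factor telescopes one-step recursions; this one carries higher-order memory.


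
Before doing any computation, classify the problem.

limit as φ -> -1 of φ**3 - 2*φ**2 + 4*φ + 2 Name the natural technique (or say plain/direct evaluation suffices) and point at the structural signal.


Technique: no special technique — no vanishing denominator and no indeterminate clash at the point — evaluation is immediate.


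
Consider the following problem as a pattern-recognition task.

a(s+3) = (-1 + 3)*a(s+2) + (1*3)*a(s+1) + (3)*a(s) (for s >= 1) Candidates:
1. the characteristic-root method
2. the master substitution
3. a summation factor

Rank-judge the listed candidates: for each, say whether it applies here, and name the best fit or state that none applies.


Diagnosis: the characteristic-root method — shift-invariance with fixed coefficients calls for exponential trials; the characteristic polynomial finds every r^s.
- the characteristic-root method — a fit — the right tool for this form.
- the master substitution — this is shift-type recursion, outside the divide-and-conquer template.
- a summation factor — a summation factor telescopes one-step recursions; this one carries higher-order memory.


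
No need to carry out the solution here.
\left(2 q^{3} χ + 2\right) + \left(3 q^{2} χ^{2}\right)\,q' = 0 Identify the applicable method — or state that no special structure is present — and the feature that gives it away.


Best approach: the exact-equation method — the cross partial derivatives of 2 q^{3} χ + 2 and 3 q^{2} χ^{2} agree, so the left side is the total differential of one potential in χ and q.


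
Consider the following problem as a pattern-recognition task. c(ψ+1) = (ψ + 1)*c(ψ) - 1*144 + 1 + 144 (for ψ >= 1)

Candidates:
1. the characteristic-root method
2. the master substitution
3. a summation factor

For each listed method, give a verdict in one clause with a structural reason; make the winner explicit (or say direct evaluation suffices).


Technique: a summation factor — it is first-order linear but the coefficient ψ + 1 depends on the index, so multiply through by a summation factor to telescope it.
- the characteristic-root method: the coefficients vary with the index, breaking the constant-coefficient structure the method needs.
- the master substitution — the recursion steps by a constant offset, so exponential reindexing is pointless.
- a summation factor: yes — fits the structure here.


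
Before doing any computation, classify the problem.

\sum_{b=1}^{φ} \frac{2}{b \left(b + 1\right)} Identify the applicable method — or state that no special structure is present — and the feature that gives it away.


Technique: telescoping — poles of \frac{2}{b \left(b + 1\right)} differ by an integer, the telltale of a telescoping partial-fraction sum.


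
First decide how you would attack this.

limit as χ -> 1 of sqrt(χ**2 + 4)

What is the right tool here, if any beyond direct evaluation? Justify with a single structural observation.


Diagnosis: no special technique — no zero denominators, no indeterminate clash at 1 — substitute and read off the value.


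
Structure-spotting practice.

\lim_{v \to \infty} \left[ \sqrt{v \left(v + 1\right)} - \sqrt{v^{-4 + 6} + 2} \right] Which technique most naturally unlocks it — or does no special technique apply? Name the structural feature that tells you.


Technique: conjugate multiplication — this difference gives up after one conjugate multiplication — the radical structure cancels against its conjugate.


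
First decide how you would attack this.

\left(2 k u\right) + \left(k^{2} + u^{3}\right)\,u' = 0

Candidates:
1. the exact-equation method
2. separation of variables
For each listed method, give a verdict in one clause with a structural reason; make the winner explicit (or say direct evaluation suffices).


Verdict: the exact-equation method — the compatibility test passes: the u-derivative of 2 k u matches the k-derivative of k^{2} + u^{3}, so integrate a potential.
- the exact-equation method: a fit — the right tool for this form.
- separation of variables — the two dependences are entangled, not a clean product of one-variable pieces.


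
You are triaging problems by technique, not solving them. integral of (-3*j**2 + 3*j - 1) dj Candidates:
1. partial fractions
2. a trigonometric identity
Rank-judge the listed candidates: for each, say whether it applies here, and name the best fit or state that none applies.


Technique: no special technique — nothing composite, nothing rational, nothing trigonometric — each constant-multiple power of j integrates by the power rule alone.
- partial fractions: the expression is not a ratio of polynomials that decomposes further.
- a trigonometric identity — with no trigonometric functions present, identity rewriting has no target.


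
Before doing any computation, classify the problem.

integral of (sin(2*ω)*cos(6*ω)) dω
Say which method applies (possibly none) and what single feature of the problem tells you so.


Method: a trigonometric identity — two sinusoids at different rates multiply in sin(2*ω)*cos(6*ω); the product-to-sum identity uncouples them.


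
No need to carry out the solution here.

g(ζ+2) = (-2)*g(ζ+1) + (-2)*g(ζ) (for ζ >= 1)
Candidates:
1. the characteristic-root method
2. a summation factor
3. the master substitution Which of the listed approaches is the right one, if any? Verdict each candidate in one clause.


Diagnosis: the characteristic-root method — the recurrence treats every index alike (constant coefficients, no forcing) — precisely the regime where r^ζ trials close it.
- the characteristic-root method: yes — fits the structure here.
- a summation factor: the recurrence reaches back more than one step, outside the first-order family a summation factor normalizes.
- the master substitution — this is shift-type recursion, outside the divide-and-conquer template.


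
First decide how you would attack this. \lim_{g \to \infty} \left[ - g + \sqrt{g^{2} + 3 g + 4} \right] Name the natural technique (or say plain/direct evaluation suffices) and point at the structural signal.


Technique: conjugate multiplication — an infinity-minus-infinity difference with a surviving radical — multiply by the conjugate to cancel the divergence.


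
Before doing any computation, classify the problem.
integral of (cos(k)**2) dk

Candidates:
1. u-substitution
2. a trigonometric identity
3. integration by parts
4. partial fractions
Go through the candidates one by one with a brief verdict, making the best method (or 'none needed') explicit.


Verdict: a trigonometric identity — cos(k)**2 calls for power reduction: rewrite via double angles before any antiderivative is attempted.
- u-substitution — no subexpression of the integrand pairs with its own derivative as a factor — individual terms may offer their own substitutions, but any change of variable covering the whole integral would have to be constructed from outside the expression.
- a trigonometric identity: applicable, and directly so.
- integration by parts: not the natural route: no polynomial-kernel product appears — a recursive parts reduction of the trigonometric product exists, but the identity rewrite is direct.
- partial fractions — the expression is not a ratio of polynomials that decomposes further.


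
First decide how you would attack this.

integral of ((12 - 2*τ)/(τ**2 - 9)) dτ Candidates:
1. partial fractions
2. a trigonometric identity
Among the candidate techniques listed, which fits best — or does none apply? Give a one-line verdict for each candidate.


Diagnosis: partial fractions — break τ**2 - 9 into its roots and the integral splits into logarithm-sized bites.
- partial fractions: applies; the problem has the shape this method handles.
- a trigonometric identity — there is no trigonometric structure at all — the integrand carries no sine or cosine to rewrite.


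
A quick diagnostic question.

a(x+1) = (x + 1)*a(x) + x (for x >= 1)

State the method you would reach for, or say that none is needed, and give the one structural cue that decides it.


Diagnosis: a summation factor — one step of memory with a weight x + 1 that changes as the index grows — the summation-factor construction is built for this.


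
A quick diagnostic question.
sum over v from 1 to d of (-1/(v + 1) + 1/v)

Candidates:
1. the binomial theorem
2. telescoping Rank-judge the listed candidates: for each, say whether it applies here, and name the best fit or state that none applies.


Best approach: telescoping — a difference of consecutive values of one function (1/v at one index and the next) — telescoping by construction.
- the binomial theorem: the terms lack the binomial-coefficient-weighted complementary-power pattern of an expansion.
- telescoping — yes — fits the structure here.


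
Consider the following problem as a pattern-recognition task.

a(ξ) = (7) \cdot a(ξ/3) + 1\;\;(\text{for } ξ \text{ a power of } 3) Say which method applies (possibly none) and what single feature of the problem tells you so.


Technique: the master substitution — the argument contracts 3-fold per step: reindex ξ exponentially and solve the linear recurrence in the new index.


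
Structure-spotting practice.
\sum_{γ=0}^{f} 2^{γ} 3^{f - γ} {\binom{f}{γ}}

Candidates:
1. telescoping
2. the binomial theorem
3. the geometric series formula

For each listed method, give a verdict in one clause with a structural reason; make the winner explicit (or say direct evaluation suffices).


Verdict: the binomial theorem — the summand is term γ of a binomial expansion in 2 and 3; the whole sum is a single power.
- telescoping — the summand is not presented as a shifted difference — a telescoping rewrite may exist, but the displayed structure does not offer one.
- the binomial theorem — a fit — the right tool for this form.
- the geometric series formula: the term-to-term ratio changes with the index, so the geometric formula cannot close it.


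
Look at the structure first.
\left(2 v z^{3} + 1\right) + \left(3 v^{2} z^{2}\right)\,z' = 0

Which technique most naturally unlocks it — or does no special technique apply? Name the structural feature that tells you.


Technique: the exact-equation method — the cross partial derivatives of 2 v z^{3} + 1 and 3 v^{2} z^{2} agree, so the left side is the total differential of one potential in v and z.


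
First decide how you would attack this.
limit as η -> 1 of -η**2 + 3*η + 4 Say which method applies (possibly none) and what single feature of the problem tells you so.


Method: no special technique — no zero denominators, no indeterminate clash at 1 — substitute and read off the value.


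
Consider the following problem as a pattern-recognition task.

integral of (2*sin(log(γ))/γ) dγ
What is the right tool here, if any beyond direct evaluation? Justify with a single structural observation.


Best approach: u-substitution — collected, the integrand has one factor that is, up to a constant, the derivative of an inner expression the rest depends on — substitute for that inner expression.


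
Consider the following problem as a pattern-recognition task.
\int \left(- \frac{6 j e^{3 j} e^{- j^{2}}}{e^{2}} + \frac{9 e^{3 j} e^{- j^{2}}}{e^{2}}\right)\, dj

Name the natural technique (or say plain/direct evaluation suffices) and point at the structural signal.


Verdict: u-substitution — collected, the integrand has one factor that is, up to a constant, the derivative of an inner expression the rest depends on — substitute for that inner expression.


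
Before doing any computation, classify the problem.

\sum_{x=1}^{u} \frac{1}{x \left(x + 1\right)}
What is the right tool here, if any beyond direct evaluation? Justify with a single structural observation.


Verdict: telescoping — split \frac{1}{x \left(x + 1\right)} by partial fractions and the pieces are one function at shifted arguments — interior terms cancel.


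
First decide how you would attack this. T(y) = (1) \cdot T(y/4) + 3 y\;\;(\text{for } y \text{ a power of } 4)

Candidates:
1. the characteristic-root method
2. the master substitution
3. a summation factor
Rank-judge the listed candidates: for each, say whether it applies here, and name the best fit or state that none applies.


Method: the master substitution — treat m = log base 4 of y as the new clock: one recursion step advances m by one while y scales by 4.
- the characteristic-root method: a divided-index call is not the fixed-shift linear shape that characteristic roots solve.
- the master substitution: yes — fits the structure here.
- a summation factor: a divided-index call is outside the fixed-shift first-order family a summation factor normalizes.


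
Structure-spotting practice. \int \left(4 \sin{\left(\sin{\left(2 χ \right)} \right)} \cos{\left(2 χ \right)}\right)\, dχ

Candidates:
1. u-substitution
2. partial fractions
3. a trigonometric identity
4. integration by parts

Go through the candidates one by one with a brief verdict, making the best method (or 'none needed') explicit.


Best approach: u-substitution — collected, the integrand has one factor that is, up to a constant, the derivative of an inner expression the rest depends on — substitute for that inner expression.
- u-substitution — yes, a natural case for it.
- partial fractions: there is no rational-function structure to decompose.
- a trigonometric identity — neither the even-power reduction nor the product-to-sum identity applies to this structure.
- integration by parts: the nonconstant-polynomial-times-standard-kernel pattern (an exp, sine, cosine, or logarithm partner) is absent.


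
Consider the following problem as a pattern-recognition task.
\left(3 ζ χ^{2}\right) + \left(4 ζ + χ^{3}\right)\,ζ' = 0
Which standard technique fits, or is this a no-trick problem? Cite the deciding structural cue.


Technique: the exact-equation method — 3 ζ χ^{2} and 4 ζ + χ^{3} pass the exactness check on the nose, so no integrating factor in χ or ζ is needed at all.


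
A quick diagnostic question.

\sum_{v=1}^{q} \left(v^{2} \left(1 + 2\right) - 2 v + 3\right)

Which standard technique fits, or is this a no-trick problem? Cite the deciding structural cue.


Best approach: no special technique — nothing telescopes and nothing is geometric; polynomial terms in v sum term by term.


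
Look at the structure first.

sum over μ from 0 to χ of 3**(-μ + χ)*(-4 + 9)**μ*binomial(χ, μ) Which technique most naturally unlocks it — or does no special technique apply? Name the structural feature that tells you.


Best approach: the binomial theorem — binomial(χ, μ) weighting matched powers of (-4 + 9) and 3 is the expanded form of ((-4 + 9) + 3)^χ — fold it back up.


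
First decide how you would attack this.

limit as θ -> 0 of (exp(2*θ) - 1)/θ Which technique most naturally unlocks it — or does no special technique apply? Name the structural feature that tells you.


Best approach: l'Hôpital's rule (0/0) — the 0/0 form at 0 is the signature situation for l'Hôpital's rule. One could equally expand both pieces locally and compare leading terms; the rule does that in one stroke.


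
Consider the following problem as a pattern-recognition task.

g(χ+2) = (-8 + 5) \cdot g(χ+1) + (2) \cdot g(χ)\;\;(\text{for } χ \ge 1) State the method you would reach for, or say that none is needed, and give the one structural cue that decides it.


Diagnosis: the characteristic-root method — the recurrence is linear and homogeneous with constant coefficients, so the ansatz r^χ turns it into a polynomial equation for r.


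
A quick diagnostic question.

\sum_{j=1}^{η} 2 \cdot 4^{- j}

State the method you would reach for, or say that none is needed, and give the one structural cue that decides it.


Technique: the geometric series formula — consecutive terms stand in a fixed index-free ratio — the geometric sum formula closes it.


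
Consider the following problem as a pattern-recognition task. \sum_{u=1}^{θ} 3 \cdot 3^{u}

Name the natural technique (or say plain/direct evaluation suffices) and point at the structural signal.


Method: the geometric series formula — term-over-term division gives 3 every time — index-free ratio, geometric sum formula applies.


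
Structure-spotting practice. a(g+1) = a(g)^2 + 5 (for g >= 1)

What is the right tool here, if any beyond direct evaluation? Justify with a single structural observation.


Verdict: no special technique — this one you iterate or analyze qualitatively: the nonlinearity defeats linear solution methods.


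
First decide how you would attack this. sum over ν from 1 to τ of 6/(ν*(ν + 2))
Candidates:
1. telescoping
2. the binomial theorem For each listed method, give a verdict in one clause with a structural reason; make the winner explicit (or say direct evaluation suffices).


Technique: telescoping — 6/(ν*(ν + 2)) hides a difference of shifted reciprocals — decompose it and the middle of the sum vanishes.
- telescoping: yes — fits the structure here.
- the binomial theorem — the terms lack the binomial-coefficient-weighted complementary-power pattern of an expansion.


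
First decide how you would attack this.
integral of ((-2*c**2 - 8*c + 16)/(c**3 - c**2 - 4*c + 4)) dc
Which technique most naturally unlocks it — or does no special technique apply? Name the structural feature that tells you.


Method: partial fractions — with c**3 - c**2 - 4*c + 4 factorable and the degree on top strictly smaller, simple-fraction decomposition is immediate.


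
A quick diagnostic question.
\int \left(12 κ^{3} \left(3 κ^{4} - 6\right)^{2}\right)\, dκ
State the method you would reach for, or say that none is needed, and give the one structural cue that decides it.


Technique: u-substitution — viewed as a product, the integrand is a composition evaluated at 3 κ^{4} - 6 times (a constant multiple of) that inner expression's derivative, so u = 3 κ^{4} - 6 makes it elementary. One could also expand and integrate term by term; the substitution is strictly more direct.


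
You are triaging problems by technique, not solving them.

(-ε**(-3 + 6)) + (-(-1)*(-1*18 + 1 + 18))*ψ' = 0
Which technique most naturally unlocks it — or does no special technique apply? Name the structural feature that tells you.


Technique: no special technique — solved for the derivative, no ψ appears — this is antidifferentiation in ε wearing ODE clothing.


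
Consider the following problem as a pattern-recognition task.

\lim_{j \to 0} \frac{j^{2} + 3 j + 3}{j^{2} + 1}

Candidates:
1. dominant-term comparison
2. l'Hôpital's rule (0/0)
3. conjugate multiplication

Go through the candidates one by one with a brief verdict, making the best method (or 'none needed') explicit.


Technique: no special technique — the function is continuous at 0; evaluation is itself the limit, no machinery required.
- dominant-term comparison — this is not a rational comparison of growth rates at infinity.
- l'Hôpital's rule (0/0) — substituting the point gives a finite value outright — there is no indeterminate clash to repair.
- conjugate multiplication — multiplying by a conjugate would not remove any indeterminacy here.


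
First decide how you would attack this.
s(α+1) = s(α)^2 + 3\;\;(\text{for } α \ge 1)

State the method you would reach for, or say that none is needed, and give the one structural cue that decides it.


Method: no special technique — no ansatz, no master substitution, no summation factor survives the nonlinearity here.


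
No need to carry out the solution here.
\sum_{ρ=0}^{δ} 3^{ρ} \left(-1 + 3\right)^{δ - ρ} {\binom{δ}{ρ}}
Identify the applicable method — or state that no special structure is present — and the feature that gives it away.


Verdict: the binomial theorem — {\binom{δ}{ρ}} weighting matched powers of 3 and (-1 + 3) is the expanded form of (3 + (-1 + 3))^δ — fold it back up.


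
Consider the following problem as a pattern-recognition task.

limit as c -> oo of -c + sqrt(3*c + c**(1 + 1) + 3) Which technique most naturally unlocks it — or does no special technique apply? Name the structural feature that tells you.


Technique: conjugate multiplication — an infinity-minus-infinity difference with a surviving radical — multiply by the conjugate to cancel the divergence.


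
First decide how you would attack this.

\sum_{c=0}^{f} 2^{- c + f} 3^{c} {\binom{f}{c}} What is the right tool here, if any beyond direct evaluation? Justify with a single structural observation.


Verdict: the binomial theorem — terms weighting {\binom{f}{c}} against matched powers of 3 and 2 reassemble into (3 + 2)^f by the binomial theorem.


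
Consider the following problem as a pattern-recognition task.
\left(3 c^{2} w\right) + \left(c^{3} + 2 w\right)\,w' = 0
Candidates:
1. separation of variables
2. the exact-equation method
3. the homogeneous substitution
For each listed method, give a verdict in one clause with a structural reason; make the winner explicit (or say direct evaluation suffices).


Diagnosis: the exact-equation method — the compatibility test passes: the w-derivative of 3 c^{2} w matches the c-derivative of c^{3} + 2 w, so integrate a potential.
- separation of variables — no algebra isolates the independent variable on one side and the unknown on the other.
- the exact-equation method: applicable, and directly so.
- the homogeneous substitution: the ratio substitution does not collapse this equation.


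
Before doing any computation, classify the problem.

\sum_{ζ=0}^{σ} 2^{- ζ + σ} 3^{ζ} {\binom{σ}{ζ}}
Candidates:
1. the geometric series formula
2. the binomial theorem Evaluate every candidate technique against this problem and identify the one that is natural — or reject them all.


Diagnosis: the binomial theorem — the summand is term ζ of a binomial expansion in 3 and 2; the whole sum is a single power.
- the geometric series formula — dividing successive terms gives an index-dependent quantity, not a constant.
- the binomial theorem: applicable, and directly so.


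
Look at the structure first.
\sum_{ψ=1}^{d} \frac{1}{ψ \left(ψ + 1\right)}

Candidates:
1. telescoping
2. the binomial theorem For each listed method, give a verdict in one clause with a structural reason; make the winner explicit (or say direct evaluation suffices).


Method: telescoping — the denominator's roots in \frac{1}{ψ \left(ψ + 1\right)} sit an integer apart: decomposition produces a self-cancelling chain.
- telescoping — applicable, and directly so.
- the binomial theorem: the terms do not reassemble into a binomial power.


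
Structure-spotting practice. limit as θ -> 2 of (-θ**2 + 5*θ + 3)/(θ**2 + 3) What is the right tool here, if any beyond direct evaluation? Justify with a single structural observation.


Diagnosis: no special technique — no vanishing denominator and no indeterminate clash at the point — evaluation is immediate.


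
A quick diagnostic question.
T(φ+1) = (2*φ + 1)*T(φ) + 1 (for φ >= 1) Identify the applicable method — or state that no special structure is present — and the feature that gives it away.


Verdict: a summation factor — first-order, linear, moving coefficient 2*φ + 1: the discrete analogue of an integrating factor handles it.


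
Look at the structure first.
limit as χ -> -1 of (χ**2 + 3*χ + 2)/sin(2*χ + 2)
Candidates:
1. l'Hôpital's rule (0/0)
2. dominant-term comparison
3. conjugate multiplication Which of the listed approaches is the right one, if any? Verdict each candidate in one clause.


Diagnosis: l'Hôpital's rule (0/0) — both numerator and denominator vanish at -1: the genuine 0/0 indeterminate that l'Hôpital exists for. A first-order expansion at the point is an equally standard path; the rule packages it.
- l'Hôpital's rule (0/0): yes — fits the structure here.
- dominant-term comparison: no dominant-degree comparison decides it.
- conjugate multiplication — there are no radicals in tension whose conjugate would simplify matters.


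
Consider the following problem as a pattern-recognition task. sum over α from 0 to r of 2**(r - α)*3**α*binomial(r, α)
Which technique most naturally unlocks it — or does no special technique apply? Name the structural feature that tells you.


Best approach: the binomial theorem — the binomial coefficients weight matched powers of 3 and 2, which is exactly the expansion of a binomial power.


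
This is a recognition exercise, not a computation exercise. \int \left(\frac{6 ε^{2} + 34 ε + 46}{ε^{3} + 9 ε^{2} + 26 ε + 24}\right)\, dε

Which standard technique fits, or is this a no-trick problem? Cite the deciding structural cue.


Best approach: partial fractions — break ε^{3} + 9 ε^{2} + 26 ε + 24 into its roots and the integral splits into logarithm-sized bites.


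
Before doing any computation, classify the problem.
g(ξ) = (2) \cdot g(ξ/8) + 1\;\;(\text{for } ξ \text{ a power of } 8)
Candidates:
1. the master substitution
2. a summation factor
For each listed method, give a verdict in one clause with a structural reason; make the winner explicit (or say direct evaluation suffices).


Best approach: the master substitution — the argument shrinks by the factor 8, so measure the index on a logarithmic scale and the recursion becomes a shift.
- the master substitution — applies; the problem has the shape this method handles.
- a summation factor: a divided-index call is outside the fixed-shift first-order family a summation factor normalizes.


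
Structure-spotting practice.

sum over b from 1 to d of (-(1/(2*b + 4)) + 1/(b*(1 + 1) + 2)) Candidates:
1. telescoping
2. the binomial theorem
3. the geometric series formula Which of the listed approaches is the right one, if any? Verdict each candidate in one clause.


Method: telescoping — a difference of consecutive values of one function (1/(b*(1 + 1) + 2) at one index and the next) — telescoping by construction.
- telescoping — yes, a natural case for it.
- the binomial theorem — there is no pair of bases whose matched powers would reassemble into a single binomial power.
- the geometric series formula: there is no constant term-to-term ratio.


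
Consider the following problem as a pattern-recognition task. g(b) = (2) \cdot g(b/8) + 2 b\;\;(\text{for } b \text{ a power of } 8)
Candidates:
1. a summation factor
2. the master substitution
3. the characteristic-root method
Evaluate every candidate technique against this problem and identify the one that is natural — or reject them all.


Method: the master substitution — the argument shrinks by the factor 8, so measure the index on a logarithmic scale and the recursion becomes a shift.
- a summation factor: the recursion divides its index rather than shifting it — there is no previous-term chain for a summation factor to telescope.
- the master substitution — a fit — the right tool for this form.
- the characteristic-root method: a divided-index call is not the fixed-shift linear shape that characteristic roots solve.


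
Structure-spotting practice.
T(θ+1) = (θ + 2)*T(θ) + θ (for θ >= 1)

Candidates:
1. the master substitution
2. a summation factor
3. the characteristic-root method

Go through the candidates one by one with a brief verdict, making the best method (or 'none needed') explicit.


Method: a summation factor — the coefficient θ + 2 drifts with the index, so no fixed root exists; normalizing by the cumulative product telescopes it.
- the master substitution: with no divided-index recursive call, reindexing by powers of a base buys nothing.
- a summation factor: applicable, and directly so.
- the characteristic-root method — the coefficients change with the index, which the root method cannot absorb.


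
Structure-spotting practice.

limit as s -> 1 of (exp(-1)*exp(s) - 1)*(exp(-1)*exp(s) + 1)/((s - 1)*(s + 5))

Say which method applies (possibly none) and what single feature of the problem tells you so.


Technique: l'Hôpital's rule (0/0) — numerator and denominator both vanish at 1 — a genuine 0/0 form, which is exactly when l'Hôpital applies. Known elementary limits would finish this too — the rule just bypasses the case analysis.


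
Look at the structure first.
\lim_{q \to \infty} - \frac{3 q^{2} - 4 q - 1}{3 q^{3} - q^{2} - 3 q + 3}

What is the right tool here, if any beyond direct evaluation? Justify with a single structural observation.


Method: dominant-term comparison — divide by the highest power of q present: lower-order terms vanish and the dominant ratio remains. Viewed as a single quotient this is an ∞/∞ form — an at-infinity application of l'Hôpital's rule would also resolve it; comparing leading growth reads the answer without differentiating.


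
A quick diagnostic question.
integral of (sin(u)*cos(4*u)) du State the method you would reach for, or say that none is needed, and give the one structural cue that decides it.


Technique: a trigonometric identity — apply product-to-sum to sin(u)*cos(4*u): two clean single-angle terms replace one awkward product.
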